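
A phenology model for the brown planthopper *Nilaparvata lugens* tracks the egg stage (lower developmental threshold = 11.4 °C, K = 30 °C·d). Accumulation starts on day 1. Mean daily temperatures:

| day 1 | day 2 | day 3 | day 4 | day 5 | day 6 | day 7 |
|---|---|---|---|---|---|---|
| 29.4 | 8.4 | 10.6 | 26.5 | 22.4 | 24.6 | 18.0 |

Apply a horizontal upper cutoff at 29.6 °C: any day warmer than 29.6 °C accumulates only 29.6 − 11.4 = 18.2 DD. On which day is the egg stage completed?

Daily DD above 11.4 °C (capped at 18.2): 18.0, 0.0, 0.0, 15.1, 11.0, 13.2, 6.6.
Cumulative: 18.0, 18.0, 18.0, 33.1, 44.1, 57.3, 63.9.
The total first reaches 30 DD on day 4.

day 4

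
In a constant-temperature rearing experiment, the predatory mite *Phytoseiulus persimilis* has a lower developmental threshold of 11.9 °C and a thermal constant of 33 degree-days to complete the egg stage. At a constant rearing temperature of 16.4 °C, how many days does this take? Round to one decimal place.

Daily accumulation = 16.4 − 11.9 = 4.5 DD/day.
Duration = 33 / 4.5 = 7.333 ≈ 7.3 days.

7.3 days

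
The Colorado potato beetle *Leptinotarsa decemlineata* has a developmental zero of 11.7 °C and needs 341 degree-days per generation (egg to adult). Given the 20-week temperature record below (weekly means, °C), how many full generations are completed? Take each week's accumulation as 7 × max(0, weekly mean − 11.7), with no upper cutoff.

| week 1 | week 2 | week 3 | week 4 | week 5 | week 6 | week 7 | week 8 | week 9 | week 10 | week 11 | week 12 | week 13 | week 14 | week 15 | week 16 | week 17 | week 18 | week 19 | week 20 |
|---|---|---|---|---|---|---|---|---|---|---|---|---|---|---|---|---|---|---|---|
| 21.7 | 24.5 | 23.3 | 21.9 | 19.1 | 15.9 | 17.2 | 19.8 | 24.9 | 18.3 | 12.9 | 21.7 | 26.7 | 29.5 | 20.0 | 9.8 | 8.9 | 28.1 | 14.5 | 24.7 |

Weekly DD (7 × max(0, T̄ − 11.7)): 70.0, 89.6, 81.2, 71.4, 51.8, 29.4, 38.5, 56.7, 92.4, 46.2, 8.4, 70.0, 105.0, 124.6, 58.1, 0.0, 0.0, 114.8, 19.6, 91.0.
Season total = 1218.7 DD.
Complete generations = ⌊1218.7 / 341⌋ = 3.

3 generations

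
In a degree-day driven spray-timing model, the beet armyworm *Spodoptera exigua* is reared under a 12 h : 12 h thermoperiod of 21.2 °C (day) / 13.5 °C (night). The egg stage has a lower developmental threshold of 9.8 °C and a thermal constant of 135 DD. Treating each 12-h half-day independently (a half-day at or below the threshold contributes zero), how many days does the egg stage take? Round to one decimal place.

17.9 days

Day half: max(0, 21.2 − 9.8) × 0.5 = 11.4 × 0.5 = 5.70 DD.
Night half: max(0, 13.5 − 9.8) × 0.5 = 3.7 × 0.5 = 1.85 DD.
Per 24 h: 7.55 DD/day.
Duration = 135 / 7.55 = 17.881 ≈ 17.9 days.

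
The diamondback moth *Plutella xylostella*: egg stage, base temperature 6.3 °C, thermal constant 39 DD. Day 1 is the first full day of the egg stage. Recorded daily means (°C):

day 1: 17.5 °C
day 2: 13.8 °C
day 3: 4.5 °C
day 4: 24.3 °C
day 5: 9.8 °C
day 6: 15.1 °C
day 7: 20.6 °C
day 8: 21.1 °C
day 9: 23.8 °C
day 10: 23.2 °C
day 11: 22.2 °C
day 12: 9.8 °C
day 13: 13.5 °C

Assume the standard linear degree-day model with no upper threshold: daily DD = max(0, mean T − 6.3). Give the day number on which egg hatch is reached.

day 5

Daily DD above 6.3 °C: 11.2, 7.5, 0.0, 18.0, 3.5, 8.8, 14.3, 14.8, 17.5, 16.9, 15.9, 3.5, 7.2.
Cumulative: 11.2, 18.7, 18.7, 36.7, 40.2, 49.0, 63.3, 78.1, 95.6, 112.5, 128.4, 131.9, 139.1.
The total first reaches 39 DD on day 5.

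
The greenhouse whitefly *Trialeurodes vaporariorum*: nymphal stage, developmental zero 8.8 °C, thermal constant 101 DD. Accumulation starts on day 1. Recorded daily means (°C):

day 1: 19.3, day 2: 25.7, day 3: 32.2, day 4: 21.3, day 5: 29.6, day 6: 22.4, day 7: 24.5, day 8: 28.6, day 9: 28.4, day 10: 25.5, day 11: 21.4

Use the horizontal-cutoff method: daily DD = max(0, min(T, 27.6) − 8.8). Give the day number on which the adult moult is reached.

Daily DD above 8.8 °C (capped at 18.8): 10.5, 16.9, 18.8, 12.5, 18.8, 13.6, 15.7, 18.8, 18.8, 16.7, 12.6.
Cumulative: 10.5, 27.4, 46.2, 58.7, 77.5, 91.1, 106.8, 125.6, 144.4, 161.1, 173.7.
The total first reaches 101 DD on day 7.

day 7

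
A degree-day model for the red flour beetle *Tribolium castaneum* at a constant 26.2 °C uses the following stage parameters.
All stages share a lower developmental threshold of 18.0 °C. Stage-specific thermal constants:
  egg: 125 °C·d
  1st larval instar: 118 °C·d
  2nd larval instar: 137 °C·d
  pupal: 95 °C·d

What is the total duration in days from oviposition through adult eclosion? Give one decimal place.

Daily accumulation at 26.2 °C = 26.2 − 18.0 = 8.2 DD/day.
Total K = 125 + 118 + 137 + 95 = 475 DD.
Total duration = 475 / 8.2 = 57.927 ≈ 57.9 days.

57.9 days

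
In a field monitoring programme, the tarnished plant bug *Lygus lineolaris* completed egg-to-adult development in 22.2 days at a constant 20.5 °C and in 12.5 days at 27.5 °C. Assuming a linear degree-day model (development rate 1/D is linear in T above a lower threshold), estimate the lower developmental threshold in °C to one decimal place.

11.5 °C

Equal thermal constants: D₁(T₁ − T_b) = D₂(T₂ − T_b).
22.2·(20.5 − T_b) = 12.5·(27.5 − T_b)
T_b = (22.2·20.5 − 12.5·27.5) / (22.2 − 12.5) = 111.35 / 9.7 = 11.479 °C ≈ 11.5 °C.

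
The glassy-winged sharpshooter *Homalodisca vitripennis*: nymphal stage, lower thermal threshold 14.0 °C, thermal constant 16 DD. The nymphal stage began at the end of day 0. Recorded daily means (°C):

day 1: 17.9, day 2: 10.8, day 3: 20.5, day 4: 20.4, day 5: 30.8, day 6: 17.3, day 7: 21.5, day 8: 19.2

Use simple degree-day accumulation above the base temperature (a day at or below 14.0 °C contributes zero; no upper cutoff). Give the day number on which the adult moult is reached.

Daily DD above 14.0 °C: 3.9, 0.0, 6.5, 6.4, 16.8, 3.3, 7.5, 5.2.
Cumulative: 3.9, 3.9, 10.4, 16.8, 33.6, 36.9, 44.4, 49.6.
The total first reaches 16 DD on day 4.

day 4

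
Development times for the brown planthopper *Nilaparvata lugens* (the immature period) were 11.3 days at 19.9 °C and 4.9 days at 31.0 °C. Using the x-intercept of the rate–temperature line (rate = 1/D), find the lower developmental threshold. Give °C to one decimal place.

11.4 °C

Equal thermal constants: D₁(T₁ − T_b) = D₂(T₂ − T_b).
11.3·(19.9 − T_b) = 4.9·(31.0 − T_b)
T_b = (11.3·19.9 − 4.9·31.0) / (11.3 − 4.9) = 72.97 / 6.4 = 11.402 °C ≈ 11.4 °C.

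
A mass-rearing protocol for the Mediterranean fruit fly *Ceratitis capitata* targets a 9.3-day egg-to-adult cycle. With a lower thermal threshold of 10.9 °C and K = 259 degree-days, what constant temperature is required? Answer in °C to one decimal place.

Required daily accumulation = 259 / 9.3 = 27.849 DD/day.
T = T_base + 27.849 = 10.9 + 27.849 = 38.749 ≈ 38.7 °C.

38.7 °C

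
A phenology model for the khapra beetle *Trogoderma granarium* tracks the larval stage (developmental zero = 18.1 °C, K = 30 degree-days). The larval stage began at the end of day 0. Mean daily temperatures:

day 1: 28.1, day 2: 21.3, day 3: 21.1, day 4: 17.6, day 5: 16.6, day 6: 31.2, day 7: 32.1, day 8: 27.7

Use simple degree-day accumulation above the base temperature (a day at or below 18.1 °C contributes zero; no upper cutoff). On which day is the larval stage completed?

Daily DD above 18.1 °C: 10.0, 3.2, 3.0, 0.0, 0.0, 13.1, 14.0, 9.6.
Cumulative: 10.0, 13.2, 16.2, 16.2, 16.2, 29.3, 43.3, 52.9.
The total first reaches 30 DD on day 7.

day 7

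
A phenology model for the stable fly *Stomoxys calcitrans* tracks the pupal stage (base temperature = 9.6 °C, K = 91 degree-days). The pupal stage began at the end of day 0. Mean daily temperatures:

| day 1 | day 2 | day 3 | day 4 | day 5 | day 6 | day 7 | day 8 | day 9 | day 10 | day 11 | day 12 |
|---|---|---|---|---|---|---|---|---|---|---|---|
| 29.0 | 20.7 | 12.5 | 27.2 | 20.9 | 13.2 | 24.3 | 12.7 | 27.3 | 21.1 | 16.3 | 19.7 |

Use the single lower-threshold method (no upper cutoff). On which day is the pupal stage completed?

Daily DD above 9.6 °C: 19.4, 11.1, 2.9, 17.6, 11.3, 3.6, 14.7, 3.1, 17.7, 11.5, 6.7, 10.1.
Cumulative: 19.4, 30.5, 33.4, 51.0, 62.3, 65.9, 80.6, 83.7, 101.4, 112.9, 119.6, 129.7.
The total first reaches 91 DD on day 9.

day 9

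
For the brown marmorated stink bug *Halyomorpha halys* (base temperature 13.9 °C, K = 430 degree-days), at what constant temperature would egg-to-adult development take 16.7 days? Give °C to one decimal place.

Required daily accumulation = 430 / 16.7 = 25.749 DD/day.
T = T_base + 25.749 = 13.9 + 25.749 = 39.649 ≈ 39.6 °C.

39.6 °C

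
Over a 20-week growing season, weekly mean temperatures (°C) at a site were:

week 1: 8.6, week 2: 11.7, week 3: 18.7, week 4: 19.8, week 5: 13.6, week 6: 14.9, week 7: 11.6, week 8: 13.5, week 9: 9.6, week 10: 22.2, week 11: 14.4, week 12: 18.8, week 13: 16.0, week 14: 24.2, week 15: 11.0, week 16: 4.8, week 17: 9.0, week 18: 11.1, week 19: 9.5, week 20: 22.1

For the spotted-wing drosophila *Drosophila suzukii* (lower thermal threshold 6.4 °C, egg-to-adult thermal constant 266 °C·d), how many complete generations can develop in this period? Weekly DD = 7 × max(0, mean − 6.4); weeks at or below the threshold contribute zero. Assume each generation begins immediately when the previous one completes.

Weekly DD (7 × max(0, T̄ − 6.4)): 15.4, 37.1, 86.1, 93.8, 50.4, 59.5, 36.4, 49.7, 22.4, 110.6, 56.0, 86.8, 67.2, 124.6, 32.2, 0.0, 18.2, 32.9, 21.7, 109.9.
Season total = 1110.9 DD.
Complete generations = ⌊1110.9 / 266⌋ = 4.

4 generations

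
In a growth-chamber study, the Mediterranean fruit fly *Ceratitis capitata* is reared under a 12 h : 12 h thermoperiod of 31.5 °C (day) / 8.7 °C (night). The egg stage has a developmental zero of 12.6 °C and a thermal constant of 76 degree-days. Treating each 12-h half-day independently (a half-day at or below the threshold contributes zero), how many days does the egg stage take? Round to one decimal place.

Day half: max(0, 31.5 − 12.6) × 0.5 = 18.9 × 0.5 = 9.45 DD.
Night half: max(0, 8.7 − 12.6) × 0.5 = 0.0 × 0.5 = 0.00 DD.
Per 24 h: 9.45 DD/day.
Duration = 76 / 9.45 = 8.042 ≈ 8.0 days.

8.0 days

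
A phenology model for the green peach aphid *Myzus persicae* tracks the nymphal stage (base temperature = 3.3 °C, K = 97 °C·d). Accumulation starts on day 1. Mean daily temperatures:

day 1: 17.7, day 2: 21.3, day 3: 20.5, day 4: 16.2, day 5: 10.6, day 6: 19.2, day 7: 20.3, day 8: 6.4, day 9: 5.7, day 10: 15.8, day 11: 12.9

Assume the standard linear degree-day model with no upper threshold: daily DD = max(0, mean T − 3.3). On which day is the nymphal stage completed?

day 7

Daily DD above 3.3 °C: 14.4, 18.0, 17.2, 12.9, 7.3, 15.9, 17.0, 3.1, 2.4, 12.5, 9.6.
Cumulative: 14.4, 32.4, 49.6, 62.5, 69.8, 85.7, 102.7, 105.8, 108.2, 120.7, 130.3.
The total first reaches 97 DD on day 7.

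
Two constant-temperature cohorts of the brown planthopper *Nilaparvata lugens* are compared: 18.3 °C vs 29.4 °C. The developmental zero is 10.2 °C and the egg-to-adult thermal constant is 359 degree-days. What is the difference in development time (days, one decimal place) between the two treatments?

At 18.3 °C: 359 / (18.3 − 10.2) = 359 / 8.1 = 44.321 d.
At 29.4 °C: 359 / (29.4 − 10.2) = 359 / 19.2 = 18.698 d.
Difference = |44.321 − 18.698| = 25.623 ≈ 25.6 days.

25.6 days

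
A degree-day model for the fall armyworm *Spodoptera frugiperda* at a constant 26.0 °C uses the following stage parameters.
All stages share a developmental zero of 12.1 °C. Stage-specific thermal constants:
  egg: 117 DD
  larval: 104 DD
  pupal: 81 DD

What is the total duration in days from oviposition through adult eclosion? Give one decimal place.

21.7 days

Daily accumulation at 26.0 °C = 26.0 − 12.1 = 13.9 DD/day.
Total K = 117 + 104 + 81 = 302 DD.
Total duration = 302 / 13.9 = 21.727 ≈ 21.7 days.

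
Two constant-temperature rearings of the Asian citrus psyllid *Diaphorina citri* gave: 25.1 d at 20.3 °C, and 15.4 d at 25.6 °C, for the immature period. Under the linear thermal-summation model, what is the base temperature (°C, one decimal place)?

11.9 °C

Equal thermal constants: D₁(T₁ − T_b) = D₂(T₂ − T_b).
25.1·(20.3 − T_b) = 15.4·(25.6 − T_b)
T_b = (25.1·20.3 − 15.4·25.6) / (25.1 − 15.4) = 115.29 / 9.7 = 11.886 °C ≈ 11.9 °C.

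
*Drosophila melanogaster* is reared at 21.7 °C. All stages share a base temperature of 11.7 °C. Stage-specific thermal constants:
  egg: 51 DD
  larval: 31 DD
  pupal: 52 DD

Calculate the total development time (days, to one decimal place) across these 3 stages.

Daily accumulation at 21.7 °C = 21.7 − 11.7 = 10.0 DD/day.
Total K = 51 + 31 + 52 = 134 DD.
Total duration = 134 / 10.0 = 13.400 ≈ 13.4 days.

13.4 days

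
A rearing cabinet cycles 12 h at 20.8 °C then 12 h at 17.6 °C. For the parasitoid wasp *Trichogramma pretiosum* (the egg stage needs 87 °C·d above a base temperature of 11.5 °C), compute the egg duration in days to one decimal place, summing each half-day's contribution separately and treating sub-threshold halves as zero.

11.3 days

Day half: max(0, 20.8 − 11.5) × 0.5 = 9.3 × 0.5 = 4.65 DD.
Night half: max(0, 17.6 − 11.5) × 0.5 = 6.1 × 0.5 = 3.05 DD.
Per 24 h: 7.70 DD/day.
Duration = 87 / 7.70 = 11.299 ≈ 11.3 days.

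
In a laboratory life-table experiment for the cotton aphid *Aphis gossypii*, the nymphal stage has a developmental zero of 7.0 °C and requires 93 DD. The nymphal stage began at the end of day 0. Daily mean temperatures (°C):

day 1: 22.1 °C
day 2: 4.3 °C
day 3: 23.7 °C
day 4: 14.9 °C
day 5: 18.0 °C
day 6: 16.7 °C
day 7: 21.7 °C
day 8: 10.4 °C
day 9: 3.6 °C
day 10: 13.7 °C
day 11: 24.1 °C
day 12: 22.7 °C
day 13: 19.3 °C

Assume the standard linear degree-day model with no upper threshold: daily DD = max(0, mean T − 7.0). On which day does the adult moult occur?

Daily DD above 7.0 °C: 15.1, 0.0, 16.7, 7.9, 11.0, 9.7, 14.7, 3.4, 0.0, 6.7, 17.1, 15.7, 12.3.
Cumulative: 15.1, 15.1, 31.8, 39.7, 50.7, 60.4, 75.1, 78.5, 78.5, 85.2, 102.3, 118.0, 130.3.
The total first reaches 93 DD on day 11.

day 11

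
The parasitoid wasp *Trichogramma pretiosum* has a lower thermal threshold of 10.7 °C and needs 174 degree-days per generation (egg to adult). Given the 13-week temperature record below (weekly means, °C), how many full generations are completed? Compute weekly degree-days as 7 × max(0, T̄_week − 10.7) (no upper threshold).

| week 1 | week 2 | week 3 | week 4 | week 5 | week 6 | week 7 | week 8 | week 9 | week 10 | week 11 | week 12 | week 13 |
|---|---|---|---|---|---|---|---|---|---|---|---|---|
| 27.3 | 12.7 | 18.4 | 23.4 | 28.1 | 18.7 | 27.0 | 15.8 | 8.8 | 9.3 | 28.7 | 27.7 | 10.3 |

Weekly DD (7 × max(0, T̄ − 10.7)): 116.2, 14.0, 53.9, 88.9, 121.8, 56.0, 114.1, 35.7, 0.0, 0.0, 126.0, 119.0, 0.0.
Season total = 845.6 DD.
Complete generations = ⌊845.6 / 174⌋ = 4.

4 generations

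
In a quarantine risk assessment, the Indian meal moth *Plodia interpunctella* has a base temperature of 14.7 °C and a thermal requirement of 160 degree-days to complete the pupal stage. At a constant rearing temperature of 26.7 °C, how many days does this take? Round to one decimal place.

Daily accumulation = 26.7 − 14.7 = 12.0 DD/day.
Duration = 160 / 12.0 = 13.333 ≈ 13.3 days.

13.3 days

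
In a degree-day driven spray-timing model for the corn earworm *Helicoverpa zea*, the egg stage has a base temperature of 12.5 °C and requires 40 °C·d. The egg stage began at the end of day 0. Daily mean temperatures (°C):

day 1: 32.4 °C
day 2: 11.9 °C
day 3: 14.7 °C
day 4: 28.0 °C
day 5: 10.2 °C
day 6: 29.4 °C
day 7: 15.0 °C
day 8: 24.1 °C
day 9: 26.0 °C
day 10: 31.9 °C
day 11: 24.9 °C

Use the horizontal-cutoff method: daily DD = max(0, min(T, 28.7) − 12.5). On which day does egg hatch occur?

Daily DD above 12.5 °C (capped at 16.2): 16.2, 0.0, 2.2, 15.5, 0.0, 16.2, 2.5, 11.6, 13.5, 16.2, 12.4.
Cumulative: 16.2, 16.2, 18.4, 33.9, 33.9, 50.1, 52.6, 64.2, 77.7, 93.9, 106.3.
The total first reaches 40 DD on day 6.

day 6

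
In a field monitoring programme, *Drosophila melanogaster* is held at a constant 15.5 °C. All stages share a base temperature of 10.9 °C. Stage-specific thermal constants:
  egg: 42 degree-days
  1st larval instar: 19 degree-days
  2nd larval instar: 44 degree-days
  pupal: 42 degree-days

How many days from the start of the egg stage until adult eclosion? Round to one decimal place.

32.0 days

Daily accumulation at 15.5 °C = 15.5 − 10.9 = 4.6 DD/day.
Total K = 42 + 19 + 44 + 42 = 147 DD.
Total duration = 147 / 4.6 = 31.957 ≈ 32.0 days.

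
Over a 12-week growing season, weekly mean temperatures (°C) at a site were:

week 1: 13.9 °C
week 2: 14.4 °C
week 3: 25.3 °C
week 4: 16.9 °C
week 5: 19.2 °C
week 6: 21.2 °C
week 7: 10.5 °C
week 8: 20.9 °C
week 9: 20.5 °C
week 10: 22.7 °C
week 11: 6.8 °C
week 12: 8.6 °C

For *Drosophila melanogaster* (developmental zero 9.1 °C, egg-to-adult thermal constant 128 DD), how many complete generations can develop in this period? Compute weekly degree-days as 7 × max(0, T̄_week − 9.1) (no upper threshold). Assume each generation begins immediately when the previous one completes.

5 generations

Weekly DD (7 × max(0, T̄ − 9.1)): 33.6, 37.1, 113.4, 54.6, 70.7, 84.7, 9.8, 82.6, 79.8, 95.2, 0.0, 0.0.
Season total = 661.5 DD.
Complete generations = ⌊661.5 / 128⌋ = 5.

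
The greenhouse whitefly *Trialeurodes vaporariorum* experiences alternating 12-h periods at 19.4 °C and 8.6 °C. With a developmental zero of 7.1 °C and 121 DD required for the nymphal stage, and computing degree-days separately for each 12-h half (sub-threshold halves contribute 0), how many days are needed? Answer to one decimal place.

17.5 days

Day half: max(0, 19.4 − 7.1) × 0.5 = 12.3 × 0.5 = 6.15 DD.
Night half: max(0, 8.6 − 7.1) × 0.5 = 1.5 × 0.5 = 0.75 DD.
Per 24 h: 6.90 DD/day.
Duration = 121 / 6.90 = 17.536 ≈ 17.5 days.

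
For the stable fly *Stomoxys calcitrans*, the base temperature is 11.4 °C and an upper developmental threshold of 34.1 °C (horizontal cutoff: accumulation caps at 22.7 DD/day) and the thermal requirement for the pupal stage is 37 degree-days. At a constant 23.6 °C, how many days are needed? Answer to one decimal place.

Daily accumulation = 23.6 − 11.4 = 12.2 DD/day.
Duration = 37 / 12.2 = 3.033 ≈ 3.0 days.

3.0 days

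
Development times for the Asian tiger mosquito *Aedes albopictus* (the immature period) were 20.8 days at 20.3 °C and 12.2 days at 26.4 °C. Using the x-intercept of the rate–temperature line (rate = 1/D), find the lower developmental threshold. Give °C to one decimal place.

11.6 °C

Linear rate model ⇒ the product D·(T − T_b) is constant across temperatures.
20.8·(20.3 − T_b) = 12.2·(26.4 − T_b)
T_b = (20.8·20.3 − 12.2·26.4) / (20.8 − 12.2) = 100.16 / 8.6 = 11.647 °C ≈ 11.6 °C.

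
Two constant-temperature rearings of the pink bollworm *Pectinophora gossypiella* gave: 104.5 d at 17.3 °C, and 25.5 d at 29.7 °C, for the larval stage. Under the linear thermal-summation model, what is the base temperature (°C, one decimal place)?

13.3 °C

Under the model K = D·(T − T_b), so D₁·(T₁ − T_b) = D₂·(T₂ − T_b).
104.5·(17.3 − T_b) = 25.5·(29.7 − T_b)
T_b = (104.5·17.3 − 25.5·29.7) / (104.5 − 25.5) = 1050.50 / 79.0 = 13.297 °C ≈ 13.3 °C.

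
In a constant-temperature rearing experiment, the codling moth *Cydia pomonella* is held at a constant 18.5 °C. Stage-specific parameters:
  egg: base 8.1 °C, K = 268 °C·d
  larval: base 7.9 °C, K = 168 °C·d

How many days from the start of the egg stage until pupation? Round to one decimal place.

41.6 days

egg: 268 / (18.5 − 8.1) = 268 / 10.4 = 25.769 d.
larval: 168 / (18.5 − 7.9) = 168 / 10.6 = 15.849 d.
Sum = 41.618 ≈ 41.6 days.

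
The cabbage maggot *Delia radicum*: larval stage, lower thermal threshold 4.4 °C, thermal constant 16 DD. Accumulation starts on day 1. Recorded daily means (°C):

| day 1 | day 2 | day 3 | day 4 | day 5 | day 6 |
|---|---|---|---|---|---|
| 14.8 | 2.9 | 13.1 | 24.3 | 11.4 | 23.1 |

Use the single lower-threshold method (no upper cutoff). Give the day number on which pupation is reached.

Daily DD above 4.4 °C: 10.4, 0.0, 8.7, 19.9, 7.0, 18.7.
Cumulative: 10.4, 10.4, 19.1, 39.0, 46.0, 64.7.
The total first reaches 16 DD on day 3.

day 3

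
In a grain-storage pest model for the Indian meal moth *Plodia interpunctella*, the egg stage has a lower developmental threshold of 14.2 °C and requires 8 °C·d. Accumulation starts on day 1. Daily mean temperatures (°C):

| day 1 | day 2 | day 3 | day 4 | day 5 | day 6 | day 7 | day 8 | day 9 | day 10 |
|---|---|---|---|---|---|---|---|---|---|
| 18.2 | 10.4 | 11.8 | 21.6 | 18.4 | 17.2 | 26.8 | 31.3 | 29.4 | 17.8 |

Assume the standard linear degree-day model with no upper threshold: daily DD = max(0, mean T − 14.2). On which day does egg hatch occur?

day 4

Daily DD above 14.2 °C: 4.0, 0.0, 0.0, 7.4, 4.2, 3.0, 12.6, 17.1, 15.2, 3.6.
Cumulative: 4.0, 4.0, 4.0, 11.4, 15.6, 18.6, 31.2, 48.3, 63.5, 67.1.
The total first reaches 8 DD on day 4.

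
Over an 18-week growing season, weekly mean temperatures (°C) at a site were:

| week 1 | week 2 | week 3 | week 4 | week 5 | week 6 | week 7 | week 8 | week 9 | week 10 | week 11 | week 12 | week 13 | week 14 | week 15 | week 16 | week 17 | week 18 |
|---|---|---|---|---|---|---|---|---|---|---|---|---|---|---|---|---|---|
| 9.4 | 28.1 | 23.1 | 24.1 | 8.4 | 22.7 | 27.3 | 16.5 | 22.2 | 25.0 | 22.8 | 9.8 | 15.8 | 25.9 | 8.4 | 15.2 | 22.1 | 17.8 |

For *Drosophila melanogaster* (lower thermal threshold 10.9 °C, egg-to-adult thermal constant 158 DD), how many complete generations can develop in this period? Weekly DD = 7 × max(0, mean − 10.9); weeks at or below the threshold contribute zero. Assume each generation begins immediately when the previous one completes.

6 generations

Weekly DD (7 × max(0, T̄ − 10.9)): 0.0, 120.4, 85.4, 92.4, 0.0, 82.6, 114.8, 39.2, 79.1, 98.7, 83.3, 0.0, 34.3, 105.0, 0.0, 30.1, 78.4, 48.3.
Season total = 1092.0 DD.
Complete generations = ⌊1092.0 / 158⌋ = 6.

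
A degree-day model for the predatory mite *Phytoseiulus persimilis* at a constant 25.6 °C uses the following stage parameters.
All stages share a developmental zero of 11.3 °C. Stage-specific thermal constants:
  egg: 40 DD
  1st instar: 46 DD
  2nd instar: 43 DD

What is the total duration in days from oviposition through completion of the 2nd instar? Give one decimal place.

9.0 days

Daily accumulation at 25.6 °C = 25.6 − 11.3 = 14.3 DD/day.
Total K = 40 + 46 + 43 = 129 DD.
Total duration = 129 / 14.3 = 9.021 ≈ 9.0 days.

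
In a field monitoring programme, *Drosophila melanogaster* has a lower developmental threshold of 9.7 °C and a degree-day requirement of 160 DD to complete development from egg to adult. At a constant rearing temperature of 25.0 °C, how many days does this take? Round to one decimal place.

Daily accumulation = 25.0 − 9.7 = 15.3 DD/day.
Duration = 160 / 15.3 = 10.458 ≈ 10.5 days.

10.5 days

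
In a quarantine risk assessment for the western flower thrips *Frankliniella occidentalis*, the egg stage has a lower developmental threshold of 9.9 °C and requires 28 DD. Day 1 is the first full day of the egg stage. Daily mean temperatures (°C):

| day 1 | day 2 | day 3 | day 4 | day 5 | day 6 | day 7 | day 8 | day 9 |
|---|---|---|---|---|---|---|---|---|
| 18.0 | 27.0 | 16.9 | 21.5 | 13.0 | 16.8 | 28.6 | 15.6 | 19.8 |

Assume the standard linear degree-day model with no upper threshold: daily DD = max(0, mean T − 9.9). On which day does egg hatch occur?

day 3

Daily DD above 9.9 °C: 8.1, 17.1, 7.0, 11.6, 3.1, 6.9, 18.7, 5.7, 9.9.
Cumulative: 8.1, 25.2, 32.2, 43.8, 46.9, 53.8, 72.5, 78.2, 88.1.
The total first reaches 28 DD on day 3.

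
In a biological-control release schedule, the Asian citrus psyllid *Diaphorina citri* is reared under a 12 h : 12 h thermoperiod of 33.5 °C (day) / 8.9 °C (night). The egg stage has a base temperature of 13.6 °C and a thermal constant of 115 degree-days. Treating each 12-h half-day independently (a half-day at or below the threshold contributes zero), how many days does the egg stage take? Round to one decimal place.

Day half: max(0, 33.5 − 13.6) × 0.5 = 19.9 × 0.5 = 9.95 DD.
Night half: max(0, 8.9 − 13.6) × 0.5 = 0.0 × 0.5 = 0.00 DD.
Per 24 h: 9.95 DD/day.
Duration = 115 / 9.95 = 11.558 ≈ 11.6 days.

11.6 days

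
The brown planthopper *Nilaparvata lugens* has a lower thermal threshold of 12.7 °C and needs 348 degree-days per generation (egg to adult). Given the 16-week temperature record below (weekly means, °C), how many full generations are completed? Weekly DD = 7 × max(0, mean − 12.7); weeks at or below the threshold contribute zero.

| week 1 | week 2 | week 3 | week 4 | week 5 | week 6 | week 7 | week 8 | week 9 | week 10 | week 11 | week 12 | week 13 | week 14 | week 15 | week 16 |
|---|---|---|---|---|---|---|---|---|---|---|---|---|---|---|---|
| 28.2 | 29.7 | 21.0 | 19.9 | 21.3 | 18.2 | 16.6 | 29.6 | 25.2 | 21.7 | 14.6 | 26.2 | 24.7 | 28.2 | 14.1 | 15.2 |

Weekly DD (7 × max(0, T̄ − 12.7)): 108.5, 119.0, 58.1, 50.4, 60.2, 38.5, 27.3, 118.3, 87.5, 63.0, 13.3, 94.5, 84.0, 108.5, 9.8, 17.5.
Season total = 1058.4 DD.
Complete generations = ⌊1058.4 / 348⌋ = 3.

3 generations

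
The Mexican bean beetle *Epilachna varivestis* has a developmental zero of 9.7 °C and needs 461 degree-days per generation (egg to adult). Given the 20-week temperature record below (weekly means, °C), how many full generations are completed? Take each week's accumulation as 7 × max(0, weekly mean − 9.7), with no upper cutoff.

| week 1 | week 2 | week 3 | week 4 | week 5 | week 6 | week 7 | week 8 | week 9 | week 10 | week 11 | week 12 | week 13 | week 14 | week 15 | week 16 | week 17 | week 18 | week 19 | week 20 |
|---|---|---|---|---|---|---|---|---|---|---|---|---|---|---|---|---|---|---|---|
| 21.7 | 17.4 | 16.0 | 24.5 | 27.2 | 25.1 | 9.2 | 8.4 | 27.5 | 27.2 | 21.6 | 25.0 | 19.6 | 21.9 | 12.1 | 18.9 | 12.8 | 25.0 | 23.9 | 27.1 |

3 generations

Weekly DD (7 × max(0, T̄ − 9.7)): 84.0, 53.9, 44.1, 103.6, 122.5, 107.8, 0.0, 0.0, 124.6, 122.5, 83.3, 107.1, 69.3, 85.4, 16.8, 64.4, 21.7, 107.1, 99.4, 121.8.
Season total = 1539.3 DD.
Complete generations = ⌊1539.3 / 461⌋ = 3.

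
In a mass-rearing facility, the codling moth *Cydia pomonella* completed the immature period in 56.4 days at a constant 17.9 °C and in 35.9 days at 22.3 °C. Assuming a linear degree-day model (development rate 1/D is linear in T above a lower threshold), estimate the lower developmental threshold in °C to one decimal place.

Linear rate model ⇒ the product D·(T − T_b) is constant across temperatures.
56.4·(17.9 − T_b) = 35.9·(22.3 − T_b)
T_b = (56.4·17.9 − 35.9·22.3) / (56.4 − 35.9) = 208.99 / 20.5 = 10.195 °C ≈ 10.2 °C.

10.2 °C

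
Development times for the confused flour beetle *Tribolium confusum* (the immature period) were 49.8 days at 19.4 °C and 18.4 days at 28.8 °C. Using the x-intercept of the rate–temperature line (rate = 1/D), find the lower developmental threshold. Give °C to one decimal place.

13.9 °C

Under the model K = D·(T − T_b), so D₁·(T₁ − T_b) = D₂·(T₂ − T_b).
49.8·(19.4 − T_b) = 18.4·(28.8 − T_b)
T_b = (49.8·19.4 − 18.4·28.8) / (49.8 − 18.4) = 436.20 / 31.4 = 13.892 °C ≈ 13.9 °C.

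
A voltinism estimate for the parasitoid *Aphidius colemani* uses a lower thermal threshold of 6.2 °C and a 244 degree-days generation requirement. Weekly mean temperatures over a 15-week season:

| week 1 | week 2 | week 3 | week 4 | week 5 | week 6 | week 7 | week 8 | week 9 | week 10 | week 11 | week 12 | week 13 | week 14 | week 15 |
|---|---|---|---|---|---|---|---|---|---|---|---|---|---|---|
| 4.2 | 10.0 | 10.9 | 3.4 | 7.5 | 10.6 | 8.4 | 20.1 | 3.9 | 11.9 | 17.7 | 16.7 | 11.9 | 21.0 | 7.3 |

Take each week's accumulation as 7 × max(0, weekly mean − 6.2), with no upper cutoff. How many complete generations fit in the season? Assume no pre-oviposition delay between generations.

2 generations

Weekly DD (7 × max(0, T̄ − 6.2)): 0.0, 26.6, 32.9, 0.0, 9.1, 30.8, 15.4, 97.3, 0.0, 39.9, 80.5, 73.5, 39.9, 103.6, 7.7.
Season total = 557.2 DD.
Complete generations = ⌊557.2 / 244⌋ = 2.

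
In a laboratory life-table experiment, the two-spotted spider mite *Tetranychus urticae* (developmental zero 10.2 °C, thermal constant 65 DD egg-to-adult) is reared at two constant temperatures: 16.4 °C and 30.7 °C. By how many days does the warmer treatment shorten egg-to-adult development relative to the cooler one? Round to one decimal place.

7.3 days

At 16.4 °C: 65 / (16.4 − 10.2) = 65 / 6.2 = 10.484 d.
At 30.7 °C: 65 / (30.7 − 10.2) = 65 / 20.5 = 3.171 d.
Difference = |10.484 − 3.171| = 7.313 ≈ 7.3 days.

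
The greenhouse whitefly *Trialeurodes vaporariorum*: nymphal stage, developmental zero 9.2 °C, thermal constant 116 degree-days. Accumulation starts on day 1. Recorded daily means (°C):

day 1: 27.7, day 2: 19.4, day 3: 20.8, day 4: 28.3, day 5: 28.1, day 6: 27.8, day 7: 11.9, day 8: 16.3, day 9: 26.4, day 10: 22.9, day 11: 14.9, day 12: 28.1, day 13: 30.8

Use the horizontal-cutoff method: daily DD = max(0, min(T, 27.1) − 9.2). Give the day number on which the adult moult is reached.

day 9

Daily DD above 9.2 °C (capped at 17.9): 17.9, 10.2, 11.6, 17.9, 17.9, 17.9, 2.7, 7.1, 17.2, 13.7, 5.7, 17.9, 17.9.
Cumulative: 17.9, 28.1, 39.7, 57.6, 75.5, 93.4, 96.1, 103.2, 120.4, 134.1, 139.8, 157.7, 175.6.
The total first reaches 116 DD on day 9.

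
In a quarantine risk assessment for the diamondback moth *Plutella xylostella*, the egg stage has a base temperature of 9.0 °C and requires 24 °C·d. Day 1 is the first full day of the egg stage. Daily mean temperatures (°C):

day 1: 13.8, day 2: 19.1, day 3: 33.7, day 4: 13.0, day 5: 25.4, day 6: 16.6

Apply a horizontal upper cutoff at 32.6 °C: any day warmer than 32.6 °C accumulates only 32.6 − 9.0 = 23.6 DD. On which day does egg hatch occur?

Daily DD above 9.0 °C (capped at 23.6): 4.8, 10.1, 23.6, 4.0, 16.4, 7.6.
Cumulative: 4.8, 14.9, 38.5, 42.5, 58.9, 66.5.
The total first reaches 24 DD on day 3.

day 3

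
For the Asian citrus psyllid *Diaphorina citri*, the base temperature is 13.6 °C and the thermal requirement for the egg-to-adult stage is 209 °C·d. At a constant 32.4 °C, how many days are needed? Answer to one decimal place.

11.1 days

Daily accumulation = 32.4 − 13.6 = 18.8 DD/day.
Duration = 209 / 18.8 = 11.117 ≈ 11.1 days.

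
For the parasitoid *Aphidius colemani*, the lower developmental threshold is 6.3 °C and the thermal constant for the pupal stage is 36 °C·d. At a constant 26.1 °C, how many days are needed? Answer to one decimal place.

Daily accumulation = 26.1 − 6.3 = 19.8 DD/day.
Duration = 36 / 19.8 = 1.818 ≈ 1.8 days.

1.8 days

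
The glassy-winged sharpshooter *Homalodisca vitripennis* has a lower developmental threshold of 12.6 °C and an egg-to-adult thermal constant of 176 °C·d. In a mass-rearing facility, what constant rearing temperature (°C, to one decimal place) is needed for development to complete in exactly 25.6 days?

Required daily accumulation = 176 / 25.6 = 6.875 DD/day.
T = T_base + 6.875 = 12.6 + 6.875 = 19.475 ≈ 19.5 °C.

19.5 °C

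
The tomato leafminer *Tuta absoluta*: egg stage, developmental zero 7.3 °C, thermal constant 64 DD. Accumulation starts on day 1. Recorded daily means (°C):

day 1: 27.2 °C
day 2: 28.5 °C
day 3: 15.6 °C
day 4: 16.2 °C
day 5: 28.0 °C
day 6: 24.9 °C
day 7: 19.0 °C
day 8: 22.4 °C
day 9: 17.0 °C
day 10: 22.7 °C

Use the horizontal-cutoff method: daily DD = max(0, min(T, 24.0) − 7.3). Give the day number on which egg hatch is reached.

Daily DD above 7.3 °C (capped at 16.7): 16.7, 16.7, 8.3, 8.9, 16.7, 16.7, 11.7, 15.1, 9.7, 15.4.
Cumulative: 16.7, 33.4, 41.7, 50.6, 67.3, 84.0, 95.7, 110.8, 120.5, 135.9.
The total first reaches 64 DD on day 5.

day 5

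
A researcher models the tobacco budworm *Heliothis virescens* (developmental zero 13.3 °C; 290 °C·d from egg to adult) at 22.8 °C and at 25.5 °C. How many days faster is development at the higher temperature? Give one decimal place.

6.8 days

At 22.8 °C: 290 / (22.8 − 13.3) = 290 / 9.5 = 30.526 d.
At 25.5 °C: 290 / (25.5 − 13.3) = 290 / 12.2 = 23.770 d.
Difference = |30.526 − 23.770| = 6.756 ≈ 6.8 days.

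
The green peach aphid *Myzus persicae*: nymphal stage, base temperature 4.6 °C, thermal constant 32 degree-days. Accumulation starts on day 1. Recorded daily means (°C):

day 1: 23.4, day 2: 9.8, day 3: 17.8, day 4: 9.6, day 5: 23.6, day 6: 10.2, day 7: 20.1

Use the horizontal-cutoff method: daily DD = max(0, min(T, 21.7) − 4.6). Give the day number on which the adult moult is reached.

Daily DD above 4.6 °C (capped at 17.1): 17.1, 5.2, 13.2, 5.0, 17.1, 5.6, 15.5.
Cumulative: 17.1, 22.3, 35.5, 40.5, 57.6, 63.2, 78.7.
The total first reaches 32 DD on day 3.

day 3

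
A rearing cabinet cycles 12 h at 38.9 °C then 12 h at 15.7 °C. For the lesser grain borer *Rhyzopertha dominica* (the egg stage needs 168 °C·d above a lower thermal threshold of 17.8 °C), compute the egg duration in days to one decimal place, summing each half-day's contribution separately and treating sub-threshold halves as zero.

Day half: max(0, 38.9 − 17.8) × 0.5 = 21.1 × 0.5 = 10.55 DD.
Night half: max(0, 15.7 − 17.8) × 0.5 = 0.0 × 0.5 = 0.00 DD.
Per 24 h: 10.55 DD/day.
Duration = 168 / 10.55 = 15.924 ≈ 15.9 days.

15.9 days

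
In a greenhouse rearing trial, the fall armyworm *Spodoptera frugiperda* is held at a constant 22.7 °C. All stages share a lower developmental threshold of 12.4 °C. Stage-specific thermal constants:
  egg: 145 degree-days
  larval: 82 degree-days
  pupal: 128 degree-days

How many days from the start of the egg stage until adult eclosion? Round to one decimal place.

34.5 days

Daily accumulation at 22.7 °C = 22.7 − 12.4 = 10.3 DD/day.
Total K = 145 + 82 + 128 = 355 DD.
Total duration = 355 / 10.3 = 34.466 ≈ 34.5 days.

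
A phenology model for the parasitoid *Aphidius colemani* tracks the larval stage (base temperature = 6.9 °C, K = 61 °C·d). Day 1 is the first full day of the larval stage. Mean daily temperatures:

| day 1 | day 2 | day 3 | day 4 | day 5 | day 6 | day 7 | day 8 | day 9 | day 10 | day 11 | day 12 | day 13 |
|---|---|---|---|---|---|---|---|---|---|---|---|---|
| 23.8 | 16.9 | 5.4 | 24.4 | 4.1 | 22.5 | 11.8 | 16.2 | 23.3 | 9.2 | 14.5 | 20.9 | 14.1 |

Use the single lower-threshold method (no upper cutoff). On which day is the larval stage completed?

day 7

Daily DD above 6.9 °C: 16.9, 10.0, 0.0, 17.5, 0.0, 15.6, 4.9, 9.3, 16.4, 2.3, 7.6, 14.0, 7.2.
Cumulative: 16.9, 26.9, 26.9, 44.4, 44.4, 60.0, 64.9, 74.2, 90.6, 92.9, 100.5, 114.5, 121.7.
The total first reaches 61 DD on day 7.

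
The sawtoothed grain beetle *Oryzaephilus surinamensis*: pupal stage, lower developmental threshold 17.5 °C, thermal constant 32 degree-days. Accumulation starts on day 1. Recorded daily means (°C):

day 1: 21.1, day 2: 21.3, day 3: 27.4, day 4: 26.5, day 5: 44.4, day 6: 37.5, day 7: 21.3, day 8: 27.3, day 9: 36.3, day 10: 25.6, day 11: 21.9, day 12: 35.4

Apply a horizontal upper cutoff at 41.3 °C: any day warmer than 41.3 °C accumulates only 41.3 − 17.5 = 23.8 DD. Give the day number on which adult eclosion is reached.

Daily DD above 17.5 °C (capped at 23.8): 3.6, 3.8, 9.9, 9.0, 23.8, 20.0, 3.8, 9.8, 18.8, 8.1, 4.4, 17.9.
Cumulative: 3.6, 7.4, 17.3, 26.3, 50.1, 70.1, 73.9, 83.7, 102.5, 110.6, 115.0, 132.9.
The total first reaches 32 DD on day 5.

day 5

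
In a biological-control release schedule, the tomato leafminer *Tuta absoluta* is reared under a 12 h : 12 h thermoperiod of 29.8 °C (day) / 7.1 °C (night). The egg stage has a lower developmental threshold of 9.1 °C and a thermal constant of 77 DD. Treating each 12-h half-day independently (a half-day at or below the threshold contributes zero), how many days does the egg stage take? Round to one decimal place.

Day half: max(0, 29.8 − 9.1) × 0.5 = 20.7 × 0.5 = 10.35 DD.
Night half: max(0, 7.1 − 9.1) × 0.5 = 0.0 × 0.5 = 0.00 DD.
Per 24 h: 10.35 DD/day.
Duration = 77 / 10.35 = 7.440 ≈ 7.4 days.

7.4 days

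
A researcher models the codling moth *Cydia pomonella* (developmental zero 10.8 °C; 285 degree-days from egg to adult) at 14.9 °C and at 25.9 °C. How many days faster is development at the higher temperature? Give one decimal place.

50.6 days

At 14.9 °C: 285 / (14.9 − 10.8) = 285 / 4.1 = 69.512 d.
At 25.9 °C: 285 / (25.9 − 10.8) = 285 / 15.1 = 18.874 d.
Difference = |69.512 − 18.874| = 50.638 ≈ 50.6 days.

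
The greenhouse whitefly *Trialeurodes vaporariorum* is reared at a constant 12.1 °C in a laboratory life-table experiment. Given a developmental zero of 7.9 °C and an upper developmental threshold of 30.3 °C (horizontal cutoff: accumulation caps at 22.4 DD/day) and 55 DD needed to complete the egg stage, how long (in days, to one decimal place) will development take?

Daily accumulation = 12.1 − 7.9 = 4.2 DD/day.
Duration = 55 / 4.2 = 13.095 ≈ 13.1 days.

13.1 days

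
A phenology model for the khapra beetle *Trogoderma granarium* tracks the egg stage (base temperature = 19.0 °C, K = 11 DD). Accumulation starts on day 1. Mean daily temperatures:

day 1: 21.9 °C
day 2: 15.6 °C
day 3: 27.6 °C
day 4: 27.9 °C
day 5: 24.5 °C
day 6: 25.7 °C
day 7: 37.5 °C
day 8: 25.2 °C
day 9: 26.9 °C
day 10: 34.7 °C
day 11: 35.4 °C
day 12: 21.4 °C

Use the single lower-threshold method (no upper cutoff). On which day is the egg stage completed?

day 3

Daily DD above 19.0 °C: 2.9, 0.0, 8.6, 8.9, 5.5, 6.7, 18.5, 6.2, 7.9, 15.7, 16.4, 2.4.
Cumulative: 2.9, 2.9, 11.5, 20.4, 25.9, 32.6, 51.1, 57.3, 65.2, 80.9, 97.3, 99.7.
The total first reaches 11 DD on day 3.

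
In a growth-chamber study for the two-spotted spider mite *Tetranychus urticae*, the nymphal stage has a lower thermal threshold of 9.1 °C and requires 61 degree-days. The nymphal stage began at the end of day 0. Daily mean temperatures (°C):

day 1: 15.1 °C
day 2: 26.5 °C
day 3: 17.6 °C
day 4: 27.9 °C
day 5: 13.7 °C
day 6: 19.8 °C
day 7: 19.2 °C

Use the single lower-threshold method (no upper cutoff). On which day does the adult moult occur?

Daily DD above 9.1 °C: 6.0, 17.4, 8.5, 18.8, 4.6, 10.7, 10.1.
Cumulative: 6.0, 23.4, 31.9, 50.7, 55.3, 66.0, 76.1.
The total first reaches 61 DD on day 6.

day 6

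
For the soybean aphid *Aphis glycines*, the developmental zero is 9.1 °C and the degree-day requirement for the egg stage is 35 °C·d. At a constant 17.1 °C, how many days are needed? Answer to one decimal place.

Daily accumulation = 17.1 − 9.1 = 8.0 DD/day.
Duration = 35 / 8.0 = 4.375 ≈ 4.4 days.

4.4 days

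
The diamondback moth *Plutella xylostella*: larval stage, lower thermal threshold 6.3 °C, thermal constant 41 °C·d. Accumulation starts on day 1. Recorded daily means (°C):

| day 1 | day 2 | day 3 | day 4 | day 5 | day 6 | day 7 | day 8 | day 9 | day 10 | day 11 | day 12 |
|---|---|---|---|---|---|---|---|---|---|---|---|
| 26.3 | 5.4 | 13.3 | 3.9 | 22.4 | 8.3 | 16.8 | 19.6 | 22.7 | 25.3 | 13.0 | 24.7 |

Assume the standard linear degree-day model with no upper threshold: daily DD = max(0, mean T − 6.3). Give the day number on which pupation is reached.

day 5

Daily DD above 6.3 °C: 20.0, 0.0, 7.0, 0.0, 16.1, 2.0, 10.5, 13.3, 16.4, 19.0, 6.7, 18.4.
Cumulative: 20.0, 20.0, 27.0, 27.0, 43.1, 45.1, 55.6, 68.9, 85.3, 104.3, 111.0, 129.4.
The total first reaches 41 DD on day 5.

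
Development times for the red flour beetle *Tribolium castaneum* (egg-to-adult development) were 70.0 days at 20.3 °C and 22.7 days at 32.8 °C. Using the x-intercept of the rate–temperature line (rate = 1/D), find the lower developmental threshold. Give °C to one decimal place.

14.3 °C

Linear rate model ⇒ the product D·(T − T_b) is constant across temperatures.
70.0·(20.3 − T_b) = 22.7·(32.8 − T_b)
T_b = (70.0·20.3 − 22.7·32.8) / (70.0 − 22.7) = 676.44 / 47.3 = 14.301 °C ≈ 14.3 °C.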